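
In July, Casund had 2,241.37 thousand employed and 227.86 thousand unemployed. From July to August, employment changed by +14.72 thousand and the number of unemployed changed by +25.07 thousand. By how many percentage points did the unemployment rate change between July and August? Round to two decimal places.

The unemployment rate changed by +0.85 percentage points.

July: labor force = 2,241.37 + 227.86 = 2,469.23; u = 227.86/2,469.23 = 9.23%.
August: labor force = 2,256.09 + 252.93 = 2,509.02; u = 252.93/2,509.02 = 10.08%.
Change = 10.08% − 9.23% = +0.85 pp.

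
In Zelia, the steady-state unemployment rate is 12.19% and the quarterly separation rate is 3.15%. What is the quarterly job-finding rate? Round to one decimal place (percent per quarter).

Job-finding rate ≈ 22.7% per quarter.

From u* = s/(s+f): f = s·(1−u)/u.
f = 3.15 × (1 − 0.1219) / 0.1219 = 2.7660 / 0.1219 ≈ 22.7% per quarter.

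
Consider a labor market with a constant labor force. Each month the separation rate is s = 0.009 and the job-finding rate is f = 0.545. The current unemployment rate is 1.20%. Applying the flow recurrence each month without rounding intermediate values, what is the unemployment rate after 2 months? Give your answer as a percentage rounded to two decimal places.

Unemployment rate after two months ≈ 1.54%.

With a fixed labor force, u_{t+1} = u_t + s·(1−u_t) − f·u_t = u_t·(1−s−f) + s.
Here 1−s−f = 0.446 and s = 0.009.
u_1 = 0.012000 × 0.446 + 0.009 = 0.014352.
u_2 = 0.014352 × 0.446 + 0.009 = 0.015401.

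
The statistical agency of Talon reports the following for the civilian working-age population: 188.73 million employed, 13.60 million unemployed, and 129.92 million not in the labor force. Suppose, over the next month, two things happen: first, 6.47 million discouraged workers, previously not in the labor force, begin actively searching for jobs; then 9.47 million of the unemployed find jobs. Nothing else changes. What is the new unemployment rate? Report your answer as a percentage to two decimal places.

New unemployment rate ≈ 5.08%.

Initially, labor force = 188.73 + 13.60 = 202.33 million, so u = 13.60/202.33 = 6.72%.
After the first change, unemployed and labor force both rise by 6.47 → E = 188.73, U = 20.07, labor force = 208.80 million.
After the second change, unemployed falls and employed rises by 9.47; labor force unchanged → E = 198.20, U = 10.60, labor force = 208.80 million.
New unemployment rate = 10.60 / 208.80 = 5.08%.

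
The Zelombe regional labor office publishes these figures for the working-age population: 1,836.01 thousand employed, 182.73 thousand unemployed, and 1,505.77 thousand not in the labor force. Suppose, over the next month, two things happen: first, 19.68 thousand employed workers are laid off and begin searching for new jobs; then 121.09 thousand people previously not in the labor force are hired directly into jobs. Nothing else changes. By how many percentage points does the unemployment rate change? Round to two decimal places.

The unemployment rate changes by +0.41 percentage points.

Initially, labor force = 1,836.01 + 182.73 = 2,018.74 thousand, so u = 182.73/2,018.74 = 9.05%.
After the first change, employed falls and unemployed rises by 19.68; labor force unchanged → E = 1,816.33, U = 202.41, labor force = 2,018.74 thousand.
After the second change, employed and labor force both rise by 121.09; unemployed unchanged → E = 1,937.42, U = 202.41, labor force = 2,139.83 thousand.
New unemployment rate = 202.41 / 2,139.83 = 9.46%.
Change = 9.46% − 9.05% = +0.41 percentage points.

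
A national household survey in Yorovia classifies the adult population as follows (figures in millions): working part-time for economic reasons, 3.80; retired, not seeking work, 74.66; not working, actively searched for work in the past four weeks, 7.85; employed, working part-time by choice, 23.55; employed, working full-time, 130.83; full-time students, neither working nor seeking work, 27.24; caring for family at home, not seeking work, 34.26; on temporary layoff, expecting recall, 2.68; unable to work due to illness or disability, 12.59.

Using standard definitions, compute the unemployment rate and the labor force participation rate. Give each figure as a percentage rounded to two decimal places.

Unemployment rate ≈ 6.24%; labor force participation rate ≈ 53.14%.

Employed = 3.80 + 23.55 + 130.83 = 158.18 million (anyone who worked, including part-time for economic reasons, counts as employed).
Unemployed = 7.85 + 2.68 = 10.53 million (jobless and actively searching, or on temporary layoff).
Labor force = 158.18 + 10.53 = 168.71 million.
Not in labor force = 74.66 + 27.24 + 34.26 + 12.59 = 148.75 million (those not working and not actively searching are outside the labor force).
Civilian working-age population = 168.71 + 148.75 = 317.46 million.
Unemployment rate = 10.53 / 168.71 = 6.24%.
Labor force participation rate = 168.71 / 317.46 = 53.14%.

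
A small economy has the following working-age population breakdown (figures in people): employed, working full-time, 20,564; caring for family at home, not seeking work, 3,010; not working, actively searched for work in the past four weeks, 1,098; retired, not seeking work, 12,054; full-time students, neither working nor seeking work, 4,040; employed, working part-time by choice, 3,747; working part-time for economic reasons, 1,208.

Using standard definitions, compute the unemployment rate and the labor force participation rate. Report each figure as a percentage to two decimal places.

Unemployment rate ≈ 4.13%; labor force participation rate ≈ 58.22%.

Employed = 20,564 + 3,747 + 1,208 = 25,519 (anyone who worked, including part-time for economic reasons, counts as employed).
Unemployed = 1,098.
Labor force = 25,519 + 1,098 = 26,617.
Not in labor force = 3,010 + 12,054 + 4,040 = 19,104 (those not working and not actively searching are outside the labor force).
Civilian working-age population = 26,617 + 19,104 = 45,721.
Unemployment rate = 1,098 / 26,617 = 4.13%.
Labor force participation rate = 26,617 / 45,721 = 58.22%.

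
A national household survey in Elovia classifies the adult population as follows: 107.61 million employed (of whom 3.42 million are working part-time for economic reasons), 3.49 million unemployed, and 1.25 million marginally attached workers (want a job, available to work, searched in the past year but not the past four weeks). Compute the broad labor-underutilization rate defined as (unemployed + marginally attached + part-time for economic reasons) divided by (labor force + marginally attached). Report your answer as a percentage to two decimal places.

Labor force = 107.61 + 3.49 = 111.10 million.
Numerator = 3.49 + 1.25 + 3.42 = 8.16 million.
Denominator = 111.10 + 1.25 = 112.35 million.
Broad rate = 8.16 / 112.35 = 7.26%.

Broad underutilization rate ≈ 7.26%.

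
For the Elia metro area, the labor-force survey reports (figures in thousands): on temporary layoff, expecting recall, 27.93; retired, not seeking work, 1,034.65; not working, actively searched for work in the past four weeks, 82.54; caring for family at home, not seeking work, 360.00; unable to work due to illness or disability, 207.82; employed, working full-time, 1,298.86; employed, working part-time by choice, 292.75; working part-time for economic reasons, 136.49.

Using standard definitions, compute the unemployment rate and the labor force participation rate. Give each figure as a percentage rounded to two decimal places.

Unemployment rate ≈ 6.01%; labor force participation rate ≈ 53.43%.

Employed = 1,298.86 + 292.75 + 136.49 = 1,728.10 thousand (anyone who worked, including part-time for economic reasons, counts as employed).
Unemployed = 27.93 + 82.54 = 110.47 thousand (jobless and actively searching, or on temporary layoff).
Labor force = 1,728.10 + 110.47 = 1,838.57 thousand.
Not in labor force = 1,034.65 + 360.00 + 207.82 = 1,602.47 thousand (those not working and not actively searching are outside the labor force).
Civilian working-age population = 1,838.57 + 1,602.47 = 3,441.04 thousand.
Unemployment rate = 110.47 / 1,838.57 = 6.01%.
Labor force participation rate = 1,838.57 / 3,441.04 = 53.43%.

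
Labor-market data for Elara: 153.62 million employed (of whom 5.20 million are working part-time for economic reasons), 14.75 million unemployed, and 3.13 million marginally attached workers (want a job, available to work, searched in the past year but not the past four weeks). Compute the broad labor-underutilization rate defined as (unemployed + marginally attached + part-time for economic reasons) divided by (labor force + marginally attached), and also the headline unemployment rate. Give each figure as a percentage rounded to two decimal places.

Broad underutilization rate ≈ 13.46%; headline unemployment rate ≈ 8.76%.

Labor force = 153.62 + 14.75 = 168.37 million.
Numerator = 14.75 + 3.13 + 5.20 = 23.08 million.
Denominator = 168.37 + 3.13 = 171.50 million.
Broad rate = 23.08 / 171.50 = 13.46%.
Headline unemployment rate = 14.75 / 168.37 = 8.76%.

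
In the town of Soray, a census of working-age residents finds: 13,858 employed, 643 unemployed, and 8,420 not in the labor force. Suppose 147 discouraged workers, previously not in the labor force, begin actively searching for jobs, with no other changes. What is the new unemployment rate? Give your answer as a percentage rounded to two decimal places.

New unemployment rate ≈ 5.39%.

Initially, labor force = 13,858 + 643 = 14,501, so u = 643/14,501 = 4.43%.
After the change, unemployed and labor force both rise by 147 → E = 13,858, U = 790, labor force = 14,648.
New unemployment rate = 790 / 14,648 = 5.39%.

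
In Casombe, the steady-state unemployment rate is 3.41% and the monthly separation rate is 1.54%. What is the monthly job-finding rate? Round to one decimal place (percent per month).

Job-finding rate ≈ 43.6% per month.

From u* = s/(s+f): f = s·(1−u)/u.
f = 1.54 × (1 − 0.0341) / 0.0341 = 1.4875 / 0.0341 ≈ 43.6% per month.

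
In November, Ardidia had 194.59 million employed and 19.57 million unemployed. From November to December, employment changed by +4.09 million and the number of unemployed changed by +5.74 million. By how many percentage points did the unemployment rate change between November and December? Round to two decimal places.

November: labor force = 194.59 + 19.57 = 214.16; u = 19.57/214.16 = 9.14%.
December: labor force = 198.68 + 25.31 = 223.99; u = 25.31/223.99 = 11.30%.
Change = 11.30% − 9.14% = +2.16 pp.

The unemployment rate changed by +2.16 percentage points.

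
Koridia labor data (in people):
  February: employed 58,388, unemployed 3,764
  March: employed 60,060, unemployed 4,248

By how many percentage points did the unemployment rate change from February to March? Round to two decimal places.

The unemployment rate changed by +0.55 percentage points.

February: labor force = 58,388 + 3,764 = 62,152; u = 3,764/62,152 = 6.06%.
March: labor force = 60,060 + 4,248 = 64,308; u = 4,248/64,308 = 6.61%.
Change = 6.61% − 6.06% = +0.55 pp.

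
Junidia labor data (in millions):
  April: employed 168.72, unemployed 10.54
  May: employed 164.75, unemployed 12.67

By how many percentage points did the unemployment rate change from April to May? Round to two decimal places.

The unemployment rate changed by +1.26 percentage points.

April: labor force = 168.72 + 10.54 = 179.26; u = 10.54/179.26 = 5.88%.
May: labor force = 164.75 + 12.67 = 177.42; u = 12.67/177.42 = 7.14%.
Change = 7.14% − 5.88% = +1.26 pp.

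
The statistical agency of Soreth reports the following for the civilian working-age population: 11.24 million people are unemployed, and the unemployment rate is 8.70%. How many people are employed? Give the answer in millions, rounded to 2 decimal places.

About 117.96 million are employed.

Labor force = U / u = 11.24 / 0.0870 ≈ 129.20 million.
Employed = labor force − unemployed = 129.20 − 11.24 = 117.96 million.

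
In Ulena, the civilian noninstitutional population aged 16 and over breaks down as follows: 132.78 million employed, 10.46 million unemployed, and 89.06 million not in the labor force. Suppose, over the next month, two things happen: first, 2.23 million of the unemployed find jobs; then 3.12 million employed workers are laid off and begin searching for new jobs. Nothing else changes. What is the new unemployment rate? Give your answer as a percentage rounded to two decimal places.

Initially, labor force = 132.78 + 10.46 = 143.24 million, so u = 10.46/143.24 = 7.30%.
After the first change, unemployed falls and employed rises by 2.23; labor force unchanged → E = 135.01, U = 8.23, labor force = 143.24 million.
After the second change, employed falls and unemployed rises by 3.12; labor force unchanged → E = 131.89, U = 11.35, labor force = 143.24 million.
New unemployment rate = 11.35 / 143.24 = 7.92%.

New unemployment rate ≈ 7.92%.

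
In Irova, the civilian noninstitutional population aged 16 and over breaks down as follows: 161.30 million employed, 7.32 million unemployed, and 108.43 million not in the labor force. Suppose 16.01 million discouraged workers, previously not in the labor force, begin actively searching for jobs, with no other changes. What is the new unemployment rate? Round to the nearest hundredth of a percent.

New unemployment rate ≈ 12.64%.

Initially, labor force = 161.30 + 7.32 = 168.62 million, so u = 7.32/168.62 = 4.34%.
After the change, unemployed and labor force both rise by 16.01 → E = 161.30, U = 23.33, labor force = 184.63 million.
New unemployment rate = 23.33 / 184.63 = 12.64%.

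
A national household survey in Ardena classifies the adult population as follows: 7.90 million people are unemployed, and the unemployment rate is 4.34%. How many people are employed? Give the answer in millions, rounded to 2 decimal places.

Labor force = U / u = 7.90 / 0.0434 ≈ 182.03 million.
Employed = labor force − unemployed = 182.03 − 7.90 = 174.13 million.

About 174.13 million are employed.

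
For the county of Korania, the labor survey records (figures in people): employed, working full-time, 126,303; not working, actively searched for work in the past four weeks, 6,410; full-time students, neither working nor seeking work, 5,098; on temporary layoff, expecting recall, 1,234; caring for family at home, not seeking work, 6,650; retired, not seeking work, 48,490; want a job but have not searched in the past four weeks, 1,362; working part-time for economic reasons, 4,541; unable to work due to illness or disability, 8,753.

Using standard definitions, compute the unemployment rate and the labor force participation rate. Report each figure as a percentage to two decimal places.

Unemployment rate ≈ 5.52%; labor force participation rate ≈ 66.31%.

Employed = 126,303 + 4,541 = 130,844 (anyone who worked, including part-time for economic reasons, counts as employed).
Unemployed = 6,410 + 1,234 = 7,644 (jobless and actively searching, or on temporary layoff).
Labor force = 130,844 + 7,644 = 138,488.
Not in labor force = 5,098 + 6,650 + 48,490 + 1,362 + 8,753 = 70,353 (those not working and not actively searching are outside the labor force — including those who want a job but have given up searching).
Civilian working-age population = 138,488 + 70,353 = 208,841.
Unemployment rate = 7,644 / 138,488 = 5.52%.
Labor force participation rate = 138,488 / 208,841 = 66.31%.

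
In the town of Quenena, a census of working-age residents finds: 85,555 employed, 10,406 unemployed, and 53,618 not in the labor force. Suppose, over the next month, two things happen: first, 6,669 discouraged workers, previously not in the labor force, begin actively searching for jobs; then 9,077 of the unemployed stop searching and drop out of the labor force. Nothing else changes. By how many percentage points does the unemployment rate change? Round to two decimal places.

The unemployment rate changes by −2.29 percentage points.

Initially, labor force = 85,555 + 10,406 = 95,961, so u = 10,406/95,961 = 10.84%.
After the first change, unemployed and labor force both rise by 6,669 → E = 85,555, U = 17,075, labor force = 102,630.
After the second change, unemployed and labor force both fall by 9,077 → E = 85,555, U = 7,998, labor force = 93,553.
New unemployment rate = 7,998 / 93,553 = 8.55%.
Change = 8.55% − 10.84% = −2.29 percentage points.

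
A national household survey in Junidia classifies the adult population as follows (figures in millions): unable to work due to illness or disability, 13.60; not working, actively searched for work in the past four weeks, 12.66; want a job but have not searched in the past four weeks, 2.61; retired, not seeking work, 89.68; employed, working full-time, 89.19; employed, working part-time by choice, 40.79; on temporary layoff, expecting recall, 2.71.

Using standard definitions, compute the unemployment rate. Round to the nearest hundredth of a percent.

Unemployment rate ≈ 10.57%.

Employed = 89.19 + 40.79 = 129.98 million.
Unemployed = 12.66 + 2.71 = 15.37 million (jobless and actively searching, or on temporary layoff).
Labor force = 129.98 + 15.37 = 145.35 million.
Unemployment rate = 15.37 / 145.35 = 10.57%.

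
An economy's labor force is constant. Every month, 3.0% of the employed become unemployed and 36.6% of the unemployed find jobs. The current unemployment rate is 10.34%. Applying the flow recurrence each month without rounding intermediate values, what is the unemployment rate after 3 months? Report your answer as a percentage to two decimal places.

With a fixed labor force, u_{t+1} = u_t + s·(1−u_t) − f·u_t = u_t·(1−s−f) + s.
Here 1−s−f = 0.604 and s = 0.030.
u_1 = 0.103400 × 0.604 + 0.030 = 0.092454.
u_2 = 0.092454 × 0.604 + 0.030 = 0.085842.
u_3 = 0.085842 × 0.604 + 0.030 = 0.081849.

Unemployment rate after three months ≈ 8.18%.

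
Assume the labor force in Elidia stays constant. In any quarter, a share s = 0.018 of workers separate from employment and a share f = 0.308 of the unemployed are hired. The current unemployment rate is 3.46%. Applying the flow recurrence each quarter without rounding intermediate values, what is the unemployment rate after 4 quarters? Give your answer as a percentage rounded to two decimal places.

With a fixed labor force, u_{t+1} = u_t + s·(1−u_t) − f·u_t = u_t·(1−s−f) + s.
Here 1−s−f = 0.674 and s = 0.018.
u_1 = 0.034600 × 0.674 + 0.018 = 0.041320.
u_2 = 0.041320 × 0.674 + 0.018 = 0.045850.
u_3 = 0.045850 × 0.674 + 0.018 = 0.048903.
u_4 = 0.048903 × 0.674 + 0.018 = 0.050961.

Unemployment rate after four quarters ≈ 5.10%.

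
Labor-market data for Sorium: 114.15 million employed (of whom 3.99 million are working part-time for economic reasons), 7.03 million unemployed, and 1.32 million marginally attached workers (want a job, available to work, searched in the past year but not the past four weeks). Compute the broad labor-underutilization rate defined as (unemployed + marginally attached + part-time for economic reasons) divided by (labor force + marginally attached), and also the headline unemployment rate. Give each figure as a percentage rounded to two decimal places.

Labor force = 114.15 + 7.03 = 121.18 million.
Numerator = 7.03 + 1.32 + 3.99 = 12.34 million.
Denominator = 121.18 + 1.32 = 122.50 million.
Broad rate = 12.34 / 122.50 = 10.07%.
Headline unemployment rate = 7.03 / 121.18 = 5.80%.

Broad underutilization rate ≈ 10.07%; headline unemployment rate ≈ 5.80%.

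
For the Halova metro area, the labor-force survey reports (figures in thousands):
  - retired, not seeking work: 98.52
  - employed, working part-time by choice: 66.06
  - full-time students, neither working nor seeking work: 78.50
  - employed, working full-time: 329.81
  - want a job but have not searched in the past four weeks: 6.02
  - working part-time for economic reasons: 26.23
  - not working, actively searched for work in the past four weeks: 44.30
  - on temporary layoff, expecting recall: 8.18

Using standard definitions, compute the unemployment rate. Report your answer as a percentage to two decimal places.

Unemployment rate ≈ 11.06%.

Employed = 66.06 + 329.81 + 26.23 = 422.10 thousand (anyone who worked, including part-time for economic reasons, counts as employed).
Unemployed = 44.30 + 8.18 = 52.48 thousand (jobless and actively searching, or on temporary layoff).
Labor force = 422.10 + 52.48 = 474.58 thousand.
Unemployment rate = 52.48 / 474.58 = 11.06%.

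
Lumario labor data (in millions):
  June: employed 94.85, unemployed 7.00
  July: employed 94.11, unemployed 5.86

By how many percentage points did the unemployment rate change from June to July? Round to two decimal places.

The unemployment rate changed by −1.01 percentage points.

June: labor force = 94.85 + 7.00 = 101.85; u = 7.00/101.85 = 6.87%.
July: labor force = 94.11 + 5.86 = 99.97; u = 5.86/99.97 = 5.86%.
Change = 5.86% − 6.87% = −1.01 pp.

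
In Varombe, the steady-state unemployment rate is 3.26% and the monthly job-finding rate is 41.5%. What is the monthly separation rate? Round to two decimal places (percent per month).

From u* = s/(s+f): s = u·f/(1−u).
s = 0.0326 × 41.5 / (1 − 0.0326) = 1.3529 / 0.9674 ≈ 1.40% per month.

Separation rate ≈ 1.40% per month.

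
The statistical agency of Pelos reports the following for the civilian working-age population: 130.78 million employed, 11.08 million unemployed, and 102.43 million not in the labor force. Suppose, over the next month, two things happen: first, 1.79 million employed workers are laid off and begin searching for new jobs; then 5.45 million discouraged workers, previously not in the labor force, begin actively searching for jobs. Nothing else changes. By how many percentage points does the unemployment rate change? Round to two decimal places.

The unemployment rate changes by +4.63 percentage points.

Initially, labor force = 130.78 + 11.08 = 141.86 million, so u = 11.08/141.86 = 7.81%.
After the first change, employed falls and unemployed rises by 1.79; labor force unchanged → E = 128.99, U = 12.87, labor force = 141.86 million.
After the second change, unemployed and labor force both rise by 5.45 → E = 128.99, U = 18.32, labor force = 147.31 million.
New unemployment rate = 18.32 / 147.31 = 12.44%.
Change = 12.44% − 7.81% = +4.63 percentage points.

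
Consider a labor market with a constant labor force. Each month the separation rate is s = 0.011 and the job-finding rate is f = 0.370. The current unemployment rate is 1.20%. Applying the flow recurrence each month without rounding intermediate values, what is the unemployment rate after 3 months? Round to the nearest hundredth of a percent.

With a fixed labor force, u_{t+1} = u_t + s·(1−u_t) − f·u_t = u_t·(1−s−f) + s.
Here 1−s−f = 0.619 and s = 0.011.
u_1 = 0.012000 × 0.619 + 0.011 = 0.018428.
u_2 = 0.018428 × 0.619 + 0.011 = 0.022407.
u_3 = 0.022407 × 0.619 + 0.011 = 0.024870.

Unemployment rate after three months ≈ 2.49%.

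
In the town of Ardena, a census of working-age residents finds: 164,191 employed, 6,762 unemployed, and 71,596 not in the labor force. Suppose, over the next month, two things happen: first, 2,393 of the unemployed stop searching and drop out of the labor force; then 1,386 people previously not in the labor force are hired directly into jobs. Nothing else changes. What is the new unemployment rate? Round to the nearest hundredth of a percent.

Initially, labor force = 164,191 + 6,762 = 170,953, so u = 6,762/170,953 = 3.96%.
After the first change, unemployed and labor force both fall by 2,393 → E = 164,191, U = 4,369, labor force = 168,560.
After the second change, employed and labor force both rise by 1,386; unemployed unchanged → E = 165,577, U = 4,369, labor force = 169,946.
New unemployment rate = 4,369 / 169,946 = 2.57%.

New unemployment rate ≈ 2.57%.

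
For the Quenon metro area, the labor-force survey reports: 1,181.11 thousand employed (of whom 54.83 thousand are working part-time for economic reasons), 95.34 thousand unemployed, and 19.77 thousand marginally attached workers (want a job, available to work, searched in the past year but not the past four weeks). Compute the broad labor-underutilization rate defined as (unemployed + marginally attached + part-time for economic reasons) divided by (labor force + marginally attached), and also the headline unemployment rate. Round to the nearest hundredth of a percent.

Labor force = 1,181.11 + 95.34 = 1,276.45 thousand.
Numerator = 95.34 + 19.77 + 54.83 = 169.94 thousand.
Denominator = 1,276.45 + 19.77 = 1,296.22 thousand.
Broad rate = 169.94 / 1,296.22 = 13.11%.
Headline unemployment rate = 95.34 / 1,276.45 = 7.47%.

Broad underutilization rate ≈ 13.11%; headline unemployment rate ≈ 7.47%.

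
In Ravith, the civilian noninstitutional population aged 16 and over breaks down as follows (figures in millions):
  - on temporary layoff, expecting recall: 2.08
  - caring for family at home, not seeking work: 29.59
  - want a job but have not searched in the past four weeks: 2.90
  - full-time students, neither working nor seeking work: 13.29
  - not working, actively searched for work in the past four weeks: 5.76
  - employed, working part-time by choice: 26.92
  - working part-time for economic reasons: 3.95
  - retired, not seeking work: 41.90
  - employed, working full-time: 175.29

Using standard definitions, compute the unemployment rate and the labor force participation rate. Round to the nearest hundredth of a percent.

Employed = 26.92 + 3.95 + 175.29 = 206.16 million (anyone who worked, including part-time for economic reasons, counts as employed).
Unemployed = 2.08 + 5.76 = 7.84 million (jobless and actively searching, or on temporary layoff).
Labor force = 206.16 + 7.84 = 214.00 million.
Not in labor force = 29.59 + 2.90 + 13.29 + 41.90 = 87.68 million (those not working and not actively searching are outside the labor force — including those who want a job but have given up searching).
Civilian working-age population = 214.00 + 87.68 = 301.68 million.
Unemployment rate = 7.84 / 214.00 = 3.66%.
Labor force participation rate = 214.00 / 301.68 = 70.94%.

Unemployment rate ≈ 3.66%; labor force participation rate ≈ 70.94%.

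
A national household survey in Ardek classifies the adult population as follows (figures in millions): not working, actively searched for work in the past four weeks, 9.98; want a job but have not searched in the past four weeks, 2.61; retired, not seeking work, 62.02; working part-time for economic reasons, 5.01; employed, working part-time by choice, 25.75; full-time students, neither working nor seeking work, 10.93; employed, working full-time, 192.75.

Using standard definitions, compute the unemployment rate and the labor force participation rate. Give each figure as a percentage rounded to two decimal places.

Unemployment rate ≈ 4.27%; labor force participation rate ≈ 75.55%.

Employed = 5.01 + 25.75 + 192.75 = 223.51 million (anyone who worked, including part-time for economic reasons, counts as employed).
Unemployed = 9.98 million.
Labor force = 223.51 + 9.98 = 233.49 million.
Not in labor force = 2.61 + 62.02 + 10.93 = 75.56 million (those not working and not actively searching are outside the labor force — including those who want a job but have given up searching).
Civilian working-age population = 233.49 + 75.56 = 309.05 million.
Unemployment rate = 9.98 / 233.49 = 4.27%.
Labor force participation rate = 233.49 / 309.05 = 75.55%.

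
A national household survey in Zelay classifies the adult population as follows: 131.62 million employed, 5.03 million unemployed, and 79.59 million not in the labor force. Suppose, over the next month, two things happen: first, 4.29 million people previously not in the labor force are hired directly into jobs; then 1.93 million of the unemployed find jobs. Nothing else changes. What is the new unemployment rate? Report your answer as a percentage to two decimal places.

New unemployment rate ≈ 2.20%.

Initially, labor force = 131.62 + 5.03 = 136.65 million, so u = 5.03/136.65 = 3.68%.
After the first change, employed and labor force both rise by 4.29; unemployed unchanged → E = 135.91, U = 5.03, labor force = 140.94 million.
After the second change, unemployed falls and employed rises by 1.93; labor force unchanged → E = 137.84, U = 3.10, labor force = 140.94 million.
New unemployment rate = 3.10 / 140.94 = 2.20%.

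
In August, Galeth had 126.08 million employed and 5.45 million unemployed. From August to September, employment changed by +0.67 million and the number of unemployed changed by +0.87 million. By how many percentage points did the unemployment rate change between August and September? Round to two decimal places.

The unemployment rate changed by +0.61 percentage points.

August: labor force = 126.08 + 5.45 = 131.53; u = 5.45/131.53 = 4.14%.
September: labor force = 126.75 + 6.32 = 133.07; u = 6.32/133.07 = 4.75%.
Change = 4.75% − 4.14% = +0.61 pp.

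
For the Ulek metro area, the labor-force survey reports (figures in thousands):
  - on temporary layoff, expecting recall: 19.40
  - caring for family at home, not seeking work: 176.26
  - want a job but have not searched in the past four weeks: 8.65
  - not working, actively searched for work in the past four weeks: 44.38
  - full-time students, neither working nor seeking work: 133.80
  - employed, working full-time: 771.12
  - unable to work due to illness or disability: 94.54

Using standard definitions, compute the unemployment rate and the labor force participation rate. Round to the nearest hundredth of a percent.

Unemployment rate ≈ 7.64%; labor force participation rate ≈ 66.89%.

Employed = 771.12 thousand.
Unemployed = 19.40 + 44.38 = 63.78 thousand (jobless and actively searching, or on temporary layoff).
Labor force = 771.12 + 63.78 = 834.90 thousand.
Not in labor force = 176.26 + 8.65 + 133.80 + 94.54 = 413.25 thousand (those not working and not actively searching are outside the labor force — including those who want a job but have given up searching).
Civilian working-age population = 834.90 + 413.25 = 1,248.15 thousand.
Unemployment rate = 63.78 / 834.90 = 7.64%.
Labor force participation rate = 834.90 / 1,248.15 = 66.89%.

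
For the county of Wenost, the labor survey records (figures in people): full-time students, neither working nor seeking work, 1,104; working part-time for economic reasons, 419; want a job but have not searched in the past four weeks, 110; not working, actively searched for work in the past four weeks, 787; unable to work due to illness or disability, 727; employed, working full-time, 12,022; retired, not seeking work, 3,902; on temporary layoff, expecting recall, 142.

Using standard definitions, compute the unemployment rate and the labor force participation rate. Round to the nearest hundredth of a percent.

Unemployment rate ≈ 6.95%; labor force participation rate ≈ 69.59%.

Employed = 419 + 12,022 = 12,441 (anyone who worked, including part-time for economic reasons, counts as employed).
Unemployed = 787 + 142 = 929 (jobless and actively searching, or on temporary layoff).
Labor force = 12,441 + 929 = 13,370.
Not in labor force = 1,104 + 110 + 727 + 3,902 = 5,843 (those not working and not actively searching are outside the labor force — including those who want a job but have given up searching).
Civilian working-age population = 13,370 + 5,843 = 19,213.
Unemployment rate = 929 / 13,370 = 6.95%.
Labor force participation rate = 13,370 / 19,213 = 69.59%.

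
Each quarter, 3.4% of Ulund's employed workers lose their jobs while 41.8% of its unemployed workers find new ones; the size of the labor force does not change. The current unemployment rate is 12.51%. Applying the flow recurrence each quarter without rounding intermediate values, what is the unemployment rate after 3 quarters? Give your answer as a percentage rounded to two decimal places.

Unemployment rate after three quarters ≈ 8.34%.

With a fixed labor force, u_{t+1} = u_t + s·(1−u_t) − f·u_t = u_t·(1−s−f) + s.
Here 1−s−f = 0.548 and s = 0.034.
u_1 = 0.125100 × 0.548 + 0.034 = 0.102555.
u_2 = 0.102555 × 0.548 + 0.034 = 0.090200.
u_3 = 0.090200 × 0.548 + 0.034 = 0.083430.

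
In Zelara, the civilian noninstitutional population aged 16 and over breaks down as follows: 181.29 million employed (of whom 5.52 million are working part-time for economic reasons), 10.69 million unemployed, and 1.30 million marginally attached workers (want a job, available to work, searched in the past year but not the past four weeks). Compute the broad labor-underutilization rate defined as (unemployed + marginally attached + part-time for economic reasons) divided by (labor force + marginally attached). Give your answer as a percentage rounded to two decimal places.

Labor force = 181.29 + 10.69 = 191.98 million.
Numerator = 10.69 + 1.30 + 5.52 = 17.51 million.
Denominator = 191.98 + 1.30 = 193.28 million.
Broad rate = 17.51 / 193.28 = 9.06%.

Broad underutilization rate ≈ 9.06%.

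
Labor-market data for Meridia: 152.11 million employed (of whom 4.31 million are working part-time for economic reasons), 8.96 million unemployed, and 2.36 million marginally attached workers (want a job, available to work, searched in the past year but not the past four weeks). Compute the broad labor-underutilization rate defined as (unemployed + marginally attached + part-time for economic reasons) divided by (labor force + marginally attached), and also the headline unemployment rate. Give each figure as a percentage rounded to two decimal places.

Labor force = 152.11 + 8.96 = 161.07 million.
Numerator = 8.96 + 2.36 + 4.31 = 15.63 million.
Denominator = 161.07 + 2.36 = 163.43 million.
Broad rate = 15.63 / 163.43 = 9.56%.
Headline unemployment rate = 8.96 / 161.07 = 5.56%.

Broad underutilization rate ≈ 9.56%; headline unemployment rate ≈ 5.56%.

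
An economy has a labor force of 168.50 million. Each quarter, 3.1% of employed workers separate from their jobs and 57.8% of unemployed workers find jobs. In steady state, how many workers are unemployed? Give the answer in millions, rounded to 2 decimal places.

About 8.58 million are unemployed in steady state.

Steady-state unemployment rate u* = s/(s+f) = 3.1/(3.1+57.8) = 0.050903.
Unemployed = u* × labor force = 0.050903 × 168.50 ≈ 8.58 million.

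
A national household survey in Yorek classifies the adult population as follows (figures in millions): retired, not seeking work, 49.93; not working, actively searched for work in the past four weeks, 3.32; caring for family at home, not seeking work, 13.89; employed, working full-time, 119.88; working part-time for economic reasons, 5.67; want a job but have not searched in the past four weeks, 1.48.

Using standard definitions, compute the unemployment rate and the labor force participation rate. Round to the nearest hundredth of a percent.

Employed = 119.88 + 5.67 = 125.55 million (anyone who worked, including part-time for economic reasons, counts as employed).
Unemployed = 3.32 million.
Labor force = 125.55 + 3.32 = 128.87 million.
Not in labor force = 49.93 + 13.89 + 1.48 = 65.30 million (those not working and not actively searching are outside the labor force — including those who want a job but have given up searching).
Civilian working-age population = 128.87 + 65.30 = 194.17 million.
Unemployment rate = 3.32 / 128.87 = 2.58%.
Labor force participation rate = 128.87 / 194.17 = 66.37%.

Unemployment rate ≈ 2.58%; labor force participation rate ≈ 66.37%.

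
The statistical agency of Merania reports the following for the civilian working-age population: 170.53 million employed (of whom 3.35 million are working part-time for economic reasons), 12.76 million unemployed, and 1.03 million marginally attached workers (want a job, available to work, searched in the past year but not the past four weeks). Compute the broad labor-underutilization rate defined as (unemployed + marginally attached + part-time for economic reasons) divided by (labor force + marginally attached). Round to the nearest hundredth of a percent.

Labor force = 170.53 + 12.76 = 183.29 million.
Numerator = 12.76 + 1.03 + 3.35 = 17.14 million.
Denominator = 183.29 + 1.03 = 184.32 million.
Broad rate = 17.14 / 184.32 = 9.30%.

Broad underutilization rate ≈ 9.30%.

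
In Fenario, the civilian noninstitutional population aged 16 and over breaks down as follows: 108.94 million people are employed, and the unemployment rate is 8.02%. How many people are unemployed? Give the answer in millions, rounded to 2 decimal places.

Let U be the number unemployed. The labor force is E + U, and U/(E+U) = 0.0802.
So U = 0.0802 × 108.94 / (1 − 0.0802) = 8.7370 / 0.9198 ≈ 9.50 million.

About 9.50 million are unemployed.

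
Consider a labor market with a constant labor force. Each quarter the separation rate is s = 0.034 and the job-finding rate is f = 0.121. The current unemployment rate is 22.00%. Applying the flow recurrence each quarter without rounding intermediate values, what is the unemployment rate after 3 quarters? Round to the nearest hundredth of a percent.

Unemployment rate after three quarters ≈ 21.97%.

With a fixed labor force, u_{t+1} = u_t + s·(1−u_t) − f·u_t = u_t·(1−s−f) + s.
Here 1−s−f = 0.845 and s = 0.034.
u_1 = 0.220000 × 0.845 + 0.034 = 0.219900.
u_2 = 0.219900 × 0.845 + 0.034 = 0.219815.
u_3 = 0.219815 × 0.845 + 0.034 = 0.219744.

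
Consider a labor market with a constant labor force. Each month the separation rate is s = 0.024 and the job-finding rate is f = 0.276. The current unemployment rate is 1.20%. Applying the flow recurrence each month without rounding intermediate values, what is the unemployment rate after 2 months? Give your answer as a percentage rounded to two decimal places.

With a fixed labor force, u_{t+1} = u_t + s·(1−u_t) − f·u_t = u_t·(1−s−f) + s.
Here 1−s−f = 0.700 and s = 0.024.
u_1 = 0.012000 × 0.700 + 0.024 = 0.032400.
u_2 = 0.032400 × 0.700 + 0.024 = 0.046680.

Unemployment rate after two months ≈ 4.67%.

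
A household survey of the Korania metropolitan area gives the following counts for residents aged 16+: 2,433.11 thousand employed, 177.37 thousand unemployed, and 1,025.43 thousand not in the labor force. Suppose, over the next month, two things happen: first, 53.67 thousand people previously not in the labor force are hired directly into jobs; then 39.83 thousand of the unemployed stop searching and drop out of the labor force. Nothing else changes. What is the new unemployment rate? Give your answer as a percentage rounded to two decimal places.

Initially, labor force = 2,433.11 + 177.37 = 2,610.48 thousand, so u = 177.37/2,610.48 = 6.79%.
After the first change, employed and labor force both rise by 53.67; unemployed unchanged → E = 2,486.78, U = 177.37, labor force = 2,664.15 thousand.
After the second change, unemployed and labor force both fall by 39.83 → E = 2,486.78, U = 137.54, labor force = 2,624.32 thousand.
New unemployment rate = 137.54 / 2,624.32 = 5.24%.

New unemployment rate ≈ 5.24%.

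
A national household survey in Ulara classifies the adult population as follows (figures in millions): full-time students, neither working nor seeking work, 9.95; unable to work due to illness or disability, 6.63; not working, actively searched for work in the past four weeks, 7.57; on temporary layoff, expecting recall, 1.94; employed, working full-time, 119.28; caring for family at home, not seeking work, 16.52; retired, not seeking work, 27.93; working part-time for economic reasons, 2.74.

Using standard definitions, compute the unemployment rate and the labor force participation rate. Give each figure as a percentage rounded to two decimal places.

Employed = 119.28 + 2.74 = 122.02 million (anyone who worked, including part-time for economic reasons, counts as employed).
Unemployed = 7.57 + 1.94 = 9.51 million (jobless and actively searching, or on temporary layoff).
Labor force = 122.02 + 9.51 = 131.53 million.
Not in labor force = 9.95 + 6.63 + 16.52 + 27.93 = 61.03 million (those not working and not actively searching are outside the labor force).
Civilian working-age population = 131.53 + 61.03 = 192.56 million.
Unemployment rate = 9.51 / 131.53 = 7.23%.
Labor force participation rate = 131.53 / 192.56 = 68.31%.

Unemployment rate ≈ 7.23%; labor force participation rate ≈ 68.31%.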